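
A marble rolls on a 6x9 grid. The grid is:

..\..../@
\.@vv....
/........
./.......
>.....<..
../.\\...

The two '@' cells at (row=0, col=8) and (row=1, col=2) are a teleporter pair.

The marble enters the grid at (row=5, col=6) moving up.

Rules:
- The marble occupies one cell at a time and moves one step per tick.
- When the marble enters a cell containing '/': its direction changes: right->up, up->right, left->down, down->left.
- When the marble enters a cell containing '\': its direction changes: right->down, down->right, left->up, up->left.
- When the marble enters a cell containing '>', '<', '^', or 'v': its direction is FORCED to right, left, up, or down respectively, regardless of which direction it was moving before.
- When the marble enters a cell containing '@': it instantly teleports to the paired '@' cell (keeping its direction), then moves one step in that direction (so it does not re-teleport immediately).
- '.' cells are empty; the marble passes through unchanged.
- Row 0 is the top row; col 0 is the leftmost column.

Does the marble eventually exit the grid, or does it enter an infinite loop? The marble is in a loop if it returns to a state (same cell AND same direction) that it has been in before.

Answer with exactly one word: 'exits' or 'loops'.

Answer: loops

Derivation:
Step 1: enter (5,6), '.' pass, move up to (4,6)
Step 2: enter (4,6), '<' forces up->left, move left to (4,5)
Step 3: enter (4,5), '.' pass, move left to (4,4)
Step 4: enter (4,4), '.' pass, move left to (4,3)
Step 5: enter (4,3), '.' pass, move left to (4,2)
Step 6: enter (4,2), '.' pass, move left to (4,1)
Step 7: enter (4,1), '.' pass, move left to (4,0)
Step 8: enter (4,0), '>' forces left->right, move right to (4,1)
Step 9: enter (4,1), '.' pass, move right to (4,2)
Step 10: enter (4,2), '.' pass, move right to (4,3)
Step 11: enter (4,3), '.' pass, move right to (4,4)
Step 12: enter (4,4), '.' pass, move right to (4,5)
Step 13: enter (4,5), '.' pass, move right to (4,6)
Step 14: enter (4,6), '<' forces right->left, move left to (4,5)
Step 15: at (4,5) dir=left — LOOP DETECTED (seen before)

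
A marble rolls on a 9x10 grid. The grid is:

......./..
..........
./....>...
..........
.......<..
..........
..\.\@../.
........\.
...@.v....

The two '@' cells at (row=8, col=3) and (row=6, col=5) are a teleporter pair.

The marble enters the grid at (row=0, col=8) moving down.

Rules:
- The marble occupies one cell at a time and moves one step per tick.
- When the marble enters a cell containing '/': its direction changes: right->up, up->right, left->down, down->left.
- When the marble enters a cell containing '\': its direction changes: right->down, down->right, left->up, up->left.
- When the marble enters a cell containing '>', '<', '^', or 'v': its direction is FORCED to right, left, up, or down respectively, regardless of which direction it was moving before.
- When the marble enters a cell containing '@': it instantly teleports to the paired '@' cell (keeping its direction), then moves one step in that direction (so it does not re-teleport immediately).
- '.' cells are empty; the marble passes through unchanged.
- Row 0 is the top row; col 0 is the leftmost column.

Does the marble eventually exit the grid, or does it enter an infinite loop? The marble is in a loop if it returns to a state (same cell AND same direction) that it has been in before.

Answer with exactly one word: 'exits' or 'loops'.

Step 1: enter (0,8), '.' pass, move down to (1,8)
Step 2: enter (1,8), '.' pass, move down to (2,8)
Step 3: enter (2,8), '.' pass, move down to (3,8)
Step 4: enter (3,8), '.' pass, move down to (4,8)
Step 5: enter (4,8), '.' pass, move down to (5,8)
Step 6: enter (5,8), '.' pass, move down to (6,8)
Step 7: enter (6,8), '/' deflects down->left, move left to (6,7)
Step 8: enter (6,7), '.' pass, move left to (6,6)
Step 9: enter (6,6), '.' pass, move left to (6,5)
Step 10: enter (6,5), '@' teleport (6,5)->(8,3), also enter (8,3), move left to (8,2)
Step 11: enter (8,2), '.' pass, move left to (8,1)
Step 12: enter (8,1), '.' pass, move left to (8,0)
Step 13: enter (8,0), '.' pass, move left to (8,-1)
Step 14: at (8,-1) — EXIT via left edge, pos 8

Answer: exits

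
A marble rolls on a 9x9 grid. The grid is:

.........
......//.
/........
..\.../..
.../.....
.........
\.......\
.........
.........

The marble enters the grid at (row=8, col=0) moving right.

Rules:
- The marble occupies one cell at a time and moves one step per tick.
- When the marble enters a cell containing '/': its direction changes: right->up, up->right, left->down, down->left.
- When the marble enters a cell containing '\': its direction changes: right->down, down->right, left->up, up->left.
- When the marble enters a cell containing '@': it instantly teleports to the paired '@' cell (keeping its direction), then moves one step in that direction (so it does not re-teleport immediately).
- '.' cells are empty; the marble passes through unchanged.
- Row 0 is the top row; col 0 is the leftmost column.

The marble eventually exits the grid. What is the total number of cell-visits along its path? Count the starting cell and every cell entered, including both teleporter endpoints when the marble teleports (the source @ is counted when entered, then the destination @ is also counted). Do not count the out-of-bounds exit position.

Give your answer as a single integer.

Step 1: enter (8,0), '.' pass, move right to (8,1)
Step 2: enter (8,1), '.' pass, move right to (8,2)
Step 3: enter (8,2), '.' pass, move right to (8,3)
Step 4: enter (8,3), '.' pass, move right to (8,4)
Step 5: enter (8,4), '.' pass, move right to (8,5)
Step 6: enter (8,5), '.' pass, move right to (8,6)
Step 7: enter (8,6), '.' pass, move right to (8,7)
Step 8: enter (8,7), '.' pass, move right to (8,8)
Step 9: enter (8,8), '.' pass, move right to (8,9)
Step 10: at (8,9) — EXIT via right edge, pos 8
Path length (cell visits): 9

Answer: 9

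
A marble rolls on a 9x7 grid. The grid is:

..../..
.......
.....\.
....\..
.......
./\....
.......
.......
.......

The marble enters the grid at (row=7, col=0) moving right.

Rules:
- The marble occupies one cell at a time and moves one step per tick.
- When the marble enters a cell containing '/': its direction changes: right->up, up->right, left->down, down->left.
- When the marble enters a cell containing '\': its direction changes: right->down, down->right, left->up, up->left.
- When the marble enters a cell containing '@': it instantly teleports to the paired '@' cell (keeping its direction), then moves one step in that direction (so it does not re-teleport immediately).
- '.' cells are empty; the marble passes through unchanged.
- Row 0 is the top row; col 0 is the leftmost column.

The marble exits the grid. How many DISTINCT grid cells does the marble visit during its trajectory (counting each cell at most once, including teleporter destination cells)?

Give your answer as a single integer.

Answer: 7

Derivation:
Step 1: enter (7,0), '.' pass, move right to (7,1)
Step 2: enter (7,1), '.' pass, move right to (7,2)
Step 3: enter (7,2), '.' pass, move right to (7,3)
Step 4: enter (7,3), '.' pass, move right to (7,4)
Step 5: enter (7,4), '.' pass, move right to (7,5)
Step 6: enter (7,5), '.' pass, move right to (7,6)
Step 7: enter (7,6), '.' pass, move right to (7,7)
Step 8: at (7,7) — EXIT via right edge, pos 7
Distinct cells visited: 7 (path length 7)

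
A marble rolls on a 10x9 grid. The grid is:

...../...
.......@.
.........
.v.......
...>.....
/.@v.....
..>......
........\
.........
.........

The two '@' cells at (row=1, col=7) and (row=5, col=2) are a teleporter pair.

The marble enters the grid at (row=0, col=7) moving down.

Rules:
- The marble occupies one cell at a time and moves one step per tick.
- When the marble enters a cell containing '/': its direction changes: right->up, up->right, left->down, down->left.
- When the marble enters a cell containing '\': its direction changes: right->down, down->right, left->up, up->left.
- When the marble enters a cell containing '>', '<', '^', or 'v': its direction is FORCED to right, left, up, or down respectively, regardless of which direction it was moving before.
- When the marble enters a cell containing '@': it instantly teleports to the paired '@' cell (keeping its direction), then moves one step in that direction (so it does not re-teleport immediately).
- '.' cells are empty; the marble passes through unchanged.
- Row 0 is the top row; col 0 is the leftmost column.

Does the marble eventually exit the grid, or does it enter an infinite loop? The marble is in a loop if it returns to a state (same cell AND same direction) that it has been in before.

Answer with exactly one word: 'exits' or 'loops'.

Answer: exits

Derivation:
Step 1: enter (0,7), '.' pass, move down to (1,7)
Step 2: enter (1,7), '@' teleport (1,7)->(5,2), also enter (5,2), move down to (6,2)
Step 3: enter (6,2), '>' forces down->right, move right to (6,3)
Step 4: enter (6,3), '.' pass, move right to (6,4)
Step 5: enter (6,4), '.' pass, move right to (6,5)
Step 6: enter (6,5), '.' pass, move right to (6,6)
Step 7: enter (6,6), '.' pass, move right to (6,7)
Step 8: enter (6,7), '.' pass, move right to (6,8)
Step 9: enter (6,8), '.' pass, move right to (6,9)
Step 10: at (6,9) — EXIT via right edge, pos 6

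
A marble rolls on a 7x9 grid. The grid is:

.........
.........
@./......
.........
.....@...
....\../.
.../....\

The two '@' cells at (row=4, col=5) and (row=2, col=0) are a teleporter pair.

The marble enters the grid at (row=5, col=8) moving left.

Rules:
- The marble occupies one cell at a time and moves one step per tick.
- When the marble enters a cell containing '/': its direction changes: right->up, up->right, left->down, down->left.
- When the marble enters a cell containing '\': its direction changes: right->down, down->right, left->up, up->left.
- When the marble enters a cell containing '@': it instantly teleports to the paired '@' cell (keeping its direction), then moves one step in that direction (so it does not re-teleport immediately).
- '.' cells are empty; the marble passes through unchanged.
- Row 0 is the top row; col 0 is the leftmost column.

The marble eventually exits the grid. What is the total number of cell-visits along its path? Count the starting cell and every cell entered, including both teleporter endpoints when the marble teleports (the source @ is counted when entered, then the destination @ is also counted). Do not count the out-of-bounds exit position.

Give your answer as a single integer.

Answer: 3

Derivation:
Step 1: enter (5,8), '.' pass, move left to (5,7)
Step 2: enter (5,7), '/' deflects left->down, move down to (6,7)
Step 3: enter (6,7), '.' pass, move down to (7,7)
Step 4: at (7,7) — EXIT via bottom edge, pos 7
Path length (cell visits): 3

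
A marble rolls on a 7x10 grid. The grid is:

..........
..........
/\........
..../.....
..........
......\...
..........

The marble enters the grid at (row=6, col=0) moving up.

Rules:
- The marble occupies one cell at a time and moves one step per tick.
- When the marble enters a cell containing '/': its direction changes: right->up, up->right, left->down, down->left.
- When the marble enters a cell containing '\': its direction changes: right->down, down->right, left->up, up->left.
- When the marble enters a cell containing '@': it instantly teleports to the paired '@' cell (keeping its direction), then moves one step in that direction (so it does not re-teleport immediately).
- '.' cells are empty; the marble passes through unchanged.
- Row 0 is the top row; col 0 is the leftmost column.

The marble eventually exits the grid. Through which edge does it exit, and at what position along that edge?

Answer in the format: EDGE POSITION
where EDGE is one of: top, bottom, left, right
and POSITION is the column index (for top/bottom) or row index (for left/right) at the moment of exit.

Step 1: enter (6,0), '.' pass, move up to (5,0)
Step 2: enter (5,0), '.' pass, move up to (4,0)
Step 3: enter (4,0), '.' pass, move up to (3,0)
Step 4: enter (3,0), '.' pass, move up to (2,0)
Step 5: enter (2,0), '/' deflects up->right, move right to (2,1)
Step 6: enter (2,1), '\' deflects right->down, move down to (3,1)
Step 7: enter (3,1), '.' pass, move down to (4,1)
Step 8: enter (4,1), '.' pass, move down to (5,1)
Step 9: enter (5,1), '.' pass, move down to (6,1)
Step 10: enter (6,1), '.' pass, move down to (7,1)
Step 11: at (7,1) — EXIT via bottom edge, pos 1

Answer: bottom 1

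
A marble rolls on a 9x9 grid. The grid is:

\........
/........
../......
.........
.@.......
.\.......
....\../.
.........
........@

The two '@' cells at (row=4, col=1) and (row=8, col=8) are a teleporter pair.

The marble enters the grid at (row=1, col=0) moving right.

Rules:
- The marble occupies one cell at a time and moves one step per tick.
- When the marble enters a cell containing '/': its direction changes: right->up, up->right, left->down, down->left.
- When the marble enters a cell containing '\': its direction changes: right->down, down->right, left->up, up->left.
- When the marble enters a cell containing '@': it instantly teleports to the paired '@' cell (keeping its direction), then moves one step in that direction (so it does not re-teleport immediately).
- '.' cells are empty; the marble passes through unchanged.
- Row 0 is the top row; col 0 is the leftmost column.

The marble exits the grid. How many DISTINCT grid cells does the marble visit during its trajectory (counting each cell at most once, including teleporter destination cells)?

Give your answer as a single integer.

Step 1: enter (1,0), '/' deflects right->up, move up to (0,0)
Step 2: enter (0,0), '\' deflects up->left, move left to (0,-1)
Step 3: at (0,-1) — EXIT via left edge, pos 0
Distinct cells visited: 2 (path length 2)

Answer: 2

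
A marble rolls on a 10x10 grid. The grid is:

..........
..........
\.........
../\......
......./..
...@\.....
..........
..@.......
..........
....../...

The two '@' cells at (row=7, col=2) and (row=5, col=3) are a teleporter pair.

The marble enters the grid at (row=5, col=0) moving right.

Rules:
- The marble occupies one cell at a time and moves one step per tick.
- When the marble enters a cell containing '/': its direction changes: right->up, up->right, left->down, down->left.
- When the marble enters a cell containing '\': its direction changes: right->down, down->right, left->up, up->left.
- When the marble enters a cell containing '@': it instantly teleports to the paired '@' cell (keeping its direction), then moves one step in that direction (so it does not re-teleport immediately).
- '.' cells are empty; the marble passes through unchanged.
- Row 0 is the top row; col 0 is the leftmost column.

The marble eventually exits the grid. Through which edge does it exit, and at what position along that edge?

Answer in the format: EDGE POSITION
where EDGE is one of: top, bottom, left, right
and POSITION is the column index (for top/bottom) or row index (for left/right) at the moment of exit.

Answer: right 7

Derivation:
Step 1: enter (5,0), '.' pass, move right to (5,1)
Step 2: enter (5,1), '.' pass, move right to (5,2)
Step 3: enter (5,2), '.' pass, move right to (5,3)
Step 4: enter (5,3), '@' teleport (5,3)->(7,2), also enter (7,2), move right to (7,3)
Step 5: enter (7,3), '.' pass, move right to (7,4)
Step 6: enter (7,4), '.' pass, move right to (7,5)
Step 7: enter (7,5), '.' pass, move right to (7,6)
Step 8: enter (7,6), '.' pass, move right to (7,7)
Step 9: enter (7,7), '.' pass, move right to (7,8)
Step 10: enter (7,8), '.' pass, move right to (7,9)
Step 11: enter (7,9), '.' pass, move right to (7,10)
Step 12: at (7,10) — EXIT via right edge, pos 7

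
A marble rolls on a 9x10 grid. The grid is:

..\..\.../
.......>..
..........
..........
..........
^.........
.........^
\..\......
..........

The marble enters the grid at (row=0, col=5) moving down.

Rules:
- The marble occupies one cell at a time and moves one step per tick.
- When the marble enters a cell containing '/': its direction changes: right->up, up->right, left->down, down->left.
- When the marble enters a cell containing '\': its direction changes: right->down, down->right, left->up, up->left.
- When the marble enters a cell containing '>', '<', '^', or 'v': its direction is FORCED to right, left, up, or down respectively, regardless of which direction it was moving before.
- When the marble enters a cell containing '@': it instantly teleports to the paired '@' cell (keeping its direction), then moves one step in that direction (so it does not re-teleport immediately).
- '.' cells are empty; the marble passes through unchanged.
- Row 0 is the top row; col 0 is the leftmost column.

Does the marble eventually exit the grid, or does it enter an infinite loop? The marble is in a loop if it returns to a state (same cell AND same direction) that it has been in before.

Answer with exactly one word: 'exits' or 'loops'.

Answer: exits

Derivation:
Step 1: enter (0,5), '\' deflects down->right, move right to (0,6)
Step 2: enter (0,6), '.' pass, move right to (0,7)
Step 3: enter (0,7), '.' pass, move right to (0,8)
Step 4: enter (0,8), '.' pass, move right to (0,9)
Step 5: enter (0,9), '/' deflects right->up, move up to (-1,9)
Step 6: at (-1,9) — EXIT via top edge, pos 9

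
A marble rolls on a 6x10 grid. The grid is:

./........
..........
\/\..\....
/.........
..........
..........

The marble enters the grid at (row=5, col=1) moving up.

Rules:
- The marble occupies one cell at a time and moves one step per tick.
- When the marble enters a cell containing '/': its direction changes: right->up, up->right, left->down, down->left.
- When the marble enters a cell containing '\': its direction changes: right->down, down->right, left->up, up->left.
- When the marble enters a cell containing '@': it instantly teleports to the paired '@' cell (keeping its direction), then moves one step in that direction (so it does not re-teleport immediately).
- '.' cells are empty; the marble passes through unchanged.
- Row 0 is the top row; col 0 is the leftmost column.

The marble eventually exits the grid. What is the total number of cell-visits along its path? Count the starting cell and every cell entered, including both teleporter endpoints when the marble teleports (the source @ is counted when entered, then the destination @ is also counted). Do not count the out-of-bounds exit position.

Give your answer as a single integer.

Answer: 8

Derivation:
Step 1: enter (5,1), '.' pass, move up to (4,1)
Step 2: enter (4,1), '.' pass, move up to (3,1)
Step 3: enter (3,1), '.' pass, move up to (2,1)
Step 4: enter (2,1), '/' deflects up->right, move right to (2,2)
Step 5: enter (2,2), '\' deflects right->down, move down to (3,2)
Step 6: enter (3,2), '.' pass, move down to (4,2)
Step 7: enter (4,2), '.' pass, move down to (5,2)
Step 8: enter (5,2), '.' pass, move down to (6,2)
Step 9: at (6,2) — EXIT via bottom edge, pos 2
Path length (cell visits): 8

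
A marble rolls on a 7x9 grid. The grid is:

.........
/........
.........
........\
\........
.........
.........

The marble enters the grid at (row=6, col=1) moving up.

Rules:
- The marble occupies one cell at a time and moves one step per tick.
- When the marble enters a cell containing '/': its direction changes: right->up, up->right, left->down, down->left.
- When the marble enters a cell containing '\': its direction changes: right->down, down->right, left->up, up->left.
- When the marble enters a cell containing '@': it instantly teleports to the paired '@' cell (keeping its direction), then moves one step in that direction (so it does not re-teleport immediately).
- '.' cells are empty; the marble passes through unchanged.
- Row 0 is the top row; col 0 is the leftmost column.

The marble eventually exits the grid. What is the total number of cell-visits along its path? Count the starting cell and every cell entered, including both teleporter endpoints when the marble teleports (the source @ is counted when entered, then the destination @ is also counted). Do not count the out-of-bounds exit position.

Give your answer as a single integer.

Answer: 7

Derivation:
Step 1: enter (6,1), '.' pass, move up to (5,1)
Step 2: enter (5,1), '.' pass, move up to (4,1)
Step 3: enter (4,1), '.' pass, move up to (3,1)
Step 4: enter (3,1), '.' pass, move up to (2,1)
Step 5: enter (2,1), '.' pass, move up to (1,1)
Step 6: enter (1,1), '.' pass, move up to (0,1)
Step 7: enter (0,1), '.' pass, move up to (-1,1)
Step 8: at (-1,1) — EXIT via top edge, pos 1
Path length (cell visits): 7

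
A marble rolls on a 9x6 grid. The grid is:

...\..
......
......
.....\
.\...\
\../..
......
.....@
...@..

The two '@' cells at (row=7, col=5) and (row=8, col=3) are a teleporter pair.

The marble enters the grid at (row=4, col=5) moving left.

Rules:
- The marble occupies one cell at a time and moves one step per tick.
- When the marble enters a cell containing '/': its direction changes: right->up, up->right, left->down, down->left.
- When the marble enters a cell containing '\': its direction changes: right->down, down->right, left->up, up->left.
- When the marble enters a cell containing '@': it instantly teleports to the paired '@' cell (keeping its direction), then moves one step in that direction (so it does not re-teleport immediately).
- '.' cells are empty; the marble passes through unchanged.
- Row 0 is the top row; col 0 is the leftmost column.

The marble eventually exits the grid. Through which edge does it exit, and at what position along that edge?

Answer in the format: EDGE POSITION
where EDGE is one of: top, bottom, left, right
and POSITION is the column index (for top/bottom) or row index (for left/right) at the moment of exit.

Answer: left 3

Derivation:
Step 1: enter (4,5), '\' deflects left->up, move up to (3,5)
Step 2: enter (3,5), '\' deflects up->left, move left to (3,4)
Step 3: enter (3,4), '.' pass, move left to (3,3)
Step 4: enter (3,3), '.' pass, move left to (3,2)
Step 5: enter (3,2), '.' pass, move left to (3,1)
Step 6: enter (3,1), '.' pass, move left to (3,0)
Step 7: enter (3,0), '.' pass, move left to (3,-1)
Step 8: at (3,-1) — EXIT via left edge, pos 3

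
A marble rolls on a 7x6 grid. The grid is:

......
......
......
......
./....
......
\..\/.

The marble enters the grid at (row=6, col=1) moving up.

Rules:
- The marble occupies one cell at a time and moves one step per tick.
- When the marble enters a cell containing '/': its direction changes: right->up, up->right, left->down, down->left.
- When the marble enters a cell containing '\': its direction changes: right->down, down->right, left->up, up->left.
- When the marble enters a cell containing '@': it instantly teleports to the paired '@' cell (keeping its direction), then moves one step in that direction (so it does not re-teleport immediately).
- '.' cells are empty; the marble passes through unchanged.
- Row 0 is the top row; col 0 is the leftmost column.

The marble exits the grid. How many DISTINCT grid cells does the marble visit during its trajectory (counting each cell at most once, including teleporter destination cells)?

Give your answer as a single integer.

Answer: 7

Derivation:
Step 1: enter (6,1), '.' pass, move up to (5,1)
Step 2: enter (5,1), '.' pass, move up to (4,1)
Step 3: enter (4,1), '/' deflects up->right, move right to (4,2)
Step 4: enter (4,2), '.' pass, move right to (4,3)
Step 5: enter (4,3), '.' pass, move right to (4,4)
Step 6: enter (4,4), '.' pass, move right to (4,5)
Step 7: enter (4,5), '.' pass, move right to (4,6)
Step 8: at (4,6) — EXIT via right edge, pos 4
Distinct cells visited: 7 (path length 7)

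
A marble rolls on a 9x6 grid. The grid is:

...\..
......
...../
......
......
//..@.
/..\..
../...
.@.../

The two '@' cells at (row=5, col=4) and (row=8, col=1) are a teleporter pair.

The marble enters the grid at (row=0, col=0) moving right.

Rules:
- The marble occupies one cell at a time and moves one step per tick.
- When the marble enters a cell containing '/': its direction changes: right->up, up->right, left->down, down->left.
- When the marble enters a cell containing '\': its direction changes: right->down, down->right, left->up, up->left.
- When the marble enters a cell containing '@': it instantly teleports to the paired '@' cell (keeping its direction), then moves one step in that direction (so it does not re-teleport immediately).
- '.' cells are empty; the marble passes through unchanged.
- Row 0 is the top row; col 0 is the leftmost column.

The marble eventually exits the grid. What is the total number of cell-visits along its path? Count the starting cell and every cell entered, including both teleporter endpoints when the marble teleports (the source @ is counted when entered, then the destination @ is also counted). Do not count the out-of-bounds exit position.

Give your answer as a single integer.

Step 1: enter (0,0), '.' pass, move right to (0,1)
Step 2: enter (0,1), '.' pass, move right to (0,2)
Step 3: enter (0,2), '.' pass, move right to (0,3)
Step 4: enter (0,3), '\' deflects right->down, move down to (1,3)
Step 5: enter (1,3), '.' pass, move down to (2,3)
Step 6: enter (2,3), '.' pass, move down to (3,3)
Step 7: enter (3,3), '.' pass, move down to (4,3)
Step 8: enter (4,3), '.' pass, move down to (5,3)
Step 9: enter (5,3), '.' pass, move down to (6,3)
Step 10: enter (6,3), '\' deflects down->right, move right to (6,4)
Step 11: enter (6,4), '.' pass, move right to (6,5)
Step 12: enter (6,5), '.' pass, move right to (6,6)
Step 13: at (6,6) — EXIT via right edge, pos 6
Path length (cell visits): 12

Answer: 12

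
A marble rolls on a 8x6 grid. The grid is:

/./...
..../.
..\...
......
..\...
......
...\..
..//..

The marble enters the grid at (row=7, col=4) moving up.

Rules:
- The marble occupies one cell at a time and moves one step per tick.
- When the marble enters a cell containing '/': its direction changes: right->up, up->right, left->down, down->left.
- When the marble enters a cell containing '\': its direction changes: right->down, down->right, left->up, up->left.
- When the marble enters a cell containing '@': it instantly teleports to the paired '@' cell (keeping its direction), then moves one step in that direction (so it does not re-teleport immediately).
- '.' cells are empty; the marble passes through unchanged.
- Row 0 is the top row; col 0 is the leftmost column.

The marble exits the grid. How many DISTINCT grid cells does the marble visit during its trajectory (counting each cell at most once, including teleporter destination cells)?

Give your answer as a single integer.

Step 1: enter (7,4), '.' pass, move up to (6,4)
Step 2: enter (6,4), '.' pass, move up to (5,4)
Step 3: enter (5,4), '.' pass, move up to (4,4)
Step 4: enter (4,4), '.' pass, move up to (3,4)
Step 5: enter (3,4), '.' pass, move up to (2,4)
Step 6: enter (2,4), '.' pass, move up to (1,4)
Step 7: enter (1,4), '/' deflects up->right, move right to (1,5)
Step 8: enter (1,5), '.' pass, move right to (1,6)
Step 9: at (1,6) — EXIT via right edge, pos 1
Distinct cells visited: 8 (path length 8)

Answer: 8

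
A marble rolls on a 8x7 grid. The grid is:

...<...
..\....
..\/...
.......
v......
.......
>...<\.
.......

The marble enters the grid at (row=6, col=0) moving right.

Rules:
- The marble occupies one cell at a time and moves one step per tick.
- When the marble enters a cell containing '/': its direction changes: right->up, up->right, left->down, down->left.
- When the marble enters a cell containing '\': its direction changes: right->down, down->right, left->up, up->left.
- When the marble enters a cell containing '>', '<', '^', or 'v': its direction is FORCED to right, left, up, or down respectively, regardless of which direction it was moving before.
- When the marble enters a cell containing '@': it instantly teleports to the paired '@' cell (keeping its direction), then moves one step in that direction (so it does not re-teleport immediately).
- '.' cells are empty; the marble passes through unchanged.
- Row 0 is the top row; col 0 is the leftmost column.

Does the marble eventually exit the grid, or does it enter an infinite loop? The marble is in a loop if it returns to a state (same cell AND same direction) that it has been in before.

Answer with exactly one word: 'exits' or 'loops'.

Step 1: enter (6,0), '>' forces right->right, move right to (6,1)
Step 2: enter (6,1), '.' pass, move right to (6,2)
Step 3: enter (6,2), '.' pass, move right to (6,3)
Step 4: enter (6,3), '.' pass, move right to (6,4)
Step 5: enter (6,4), '<' forces right->left, move left to (6,3)
Step 6: enter (6,3), '.' pass, move left to (6,2)
Step 7: enter (6,2), '.' pass, move left to (6,1)
Step 8: enter (6,1), '.' pass, move left to (6,0)
Step 9: enter (6,0), '>' forces left->right, move right to (6,1)
Step 10: at (6,1) dir=right — LOOP DETECTED (seen before)

Answer: loops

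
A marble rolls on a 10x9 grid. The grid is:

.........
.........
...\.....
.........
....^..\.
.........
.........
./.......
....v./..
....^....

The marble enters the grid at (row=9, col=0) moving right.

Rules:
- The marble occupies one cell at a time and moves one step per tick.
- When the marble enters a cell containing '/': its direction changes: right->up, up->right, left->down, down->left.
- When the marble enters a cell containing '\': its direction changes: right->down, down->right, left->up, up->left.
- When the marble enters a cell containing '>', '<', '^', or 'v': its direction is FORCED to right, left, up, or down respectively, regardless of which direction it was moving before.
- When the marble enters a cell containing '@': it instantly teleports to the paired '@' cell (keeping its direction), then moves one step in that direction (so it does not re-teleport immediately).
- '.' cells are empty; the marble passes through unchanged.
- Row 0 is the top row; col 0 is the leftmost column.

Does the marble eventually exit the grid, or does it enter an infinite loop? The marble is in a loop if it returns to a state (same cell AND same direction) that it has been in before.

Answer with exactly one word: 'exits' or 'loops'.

Step 1: enter (9,0), '.' pass, move right to (9,1)
Step 2: enter (9,1), '.' pass, move right to (9,2)
Step 3: enter (9,2), '.' pass, move right to (9,3)
Step 4: enter (9,3), '.' pass, move right to (9,4)
Step 5: enter (9,4), '^' forces right->up, move up to (8,4)
Step 6: enter (8,4), 'v' forces up->down, move down to (9,4)
Step 7: enter (9,4), '^' forces down->up, move up to (8,4)
Step 8: at (8,4) dir=up — LOOP DETECTED (seen before)

Answer: loops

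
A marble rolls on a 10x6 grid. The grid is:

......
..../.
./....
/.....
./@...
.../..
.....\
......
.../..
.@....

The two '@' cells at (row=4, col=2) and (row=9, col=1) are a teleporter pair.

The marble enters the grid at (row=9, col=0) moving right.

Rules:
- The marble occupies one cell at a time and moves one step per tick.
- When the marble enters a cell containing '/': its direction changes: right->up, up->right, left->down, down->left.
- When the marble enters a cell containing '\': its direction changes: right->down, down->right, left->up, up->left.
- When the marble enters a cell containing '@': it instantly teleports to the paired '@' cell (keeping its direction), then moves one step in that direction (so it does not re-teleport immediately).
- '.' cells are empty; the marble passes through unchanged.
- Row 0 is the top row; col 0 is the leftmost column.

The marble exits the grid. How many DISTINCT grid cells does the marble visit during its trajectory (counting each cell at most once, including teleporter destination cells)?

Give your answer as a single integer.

Step 1: enter (9,0), '.' pass, move right to (9,1)
Step 2: enter (9,1), '@' teleport (9,1)->(4,2), also enter (4,2), move right to (4,3)
Step 3: enter (4,3), '.' pass, move right to (4,4)
Step 4: enter (4,4), '.' pass, move right to (4,5)
Step 5: enter (4,5), '.' pass, move right to (4,6)
Step 6: at (4,6) — EXIT via right edge, pos 4
Distinct cells visited: 6 (path length 6)

Answer: 6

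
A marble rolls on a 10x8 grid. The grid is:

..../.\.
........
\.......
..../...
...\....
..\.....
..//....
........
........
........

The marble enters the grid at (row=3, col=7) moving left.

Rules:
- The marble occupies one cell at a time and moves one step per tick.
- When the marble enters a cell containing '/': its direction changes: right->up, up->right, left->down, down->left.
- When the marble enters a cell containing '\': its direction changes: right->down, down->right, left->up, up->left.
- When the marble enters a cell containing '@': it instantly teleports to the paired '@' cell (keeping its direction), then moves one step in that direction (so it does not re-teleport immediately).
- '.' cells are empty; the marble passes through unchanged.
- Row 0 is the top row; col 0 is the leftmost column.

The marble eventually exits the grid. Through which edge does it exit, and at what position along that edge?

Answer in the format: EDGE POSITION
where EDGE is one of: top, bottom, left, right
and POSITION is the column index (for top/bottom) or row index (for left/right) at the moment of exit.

Answer: bottom 4

Derivation:
Step 1: enter (3,7), '.' pass, move left to (3,6)
Step 2: enter (3,6), '.' pass, move left to (3,5)
Step 3: enter (3,5), '.' pass, move left to (3,4)
Step 4: enter (3,4), '/' deflects left->down, move down to (4,4)
Step 5: enter (4,4), '.' pass, move down to (5,4)
Step 6: enter (5,4), '.' pass, move down to (6,4)
Step 7: enter (6,4), '.' pass, move down to (7,4)
Step 8: enter (7,4), '.' pass, move down to (8,4)
Step 9: enter (8,4), '.' pass, move down to (9,4)
Step 10: enter (9,4), '.' pass, move down to (10,4)
Step 11: at (10,4) — EXIT via bottom edge, pos 4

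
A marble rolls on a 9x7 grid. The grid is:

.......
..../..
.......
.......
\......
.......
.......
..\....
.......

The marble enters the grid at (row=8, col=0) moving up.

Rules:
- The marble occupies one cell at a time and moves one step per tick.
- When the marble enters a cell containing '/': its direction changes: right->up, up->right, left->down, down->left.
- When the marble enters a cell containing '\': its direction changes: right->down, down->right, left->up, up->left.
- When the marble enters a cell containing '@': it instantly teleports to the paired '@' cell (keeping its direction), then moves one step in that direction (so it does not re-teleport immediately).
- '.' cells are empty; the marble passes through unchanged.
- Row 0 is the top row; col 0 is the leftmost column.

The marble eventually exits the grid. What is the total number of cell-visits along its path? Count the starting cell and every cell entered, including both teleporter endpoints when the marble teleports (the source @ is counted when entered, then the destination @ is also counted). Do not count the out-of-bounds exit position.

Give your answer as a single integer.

Step 1: enter (8,0), '.' pass, move up to (7,0)
Step 2: enter (7,0), '.' pass, move up to (6,0)
Step 3: enter (6,0), '.' pass, move up to (5,0)
Step 4: enter (5,0), '.' pass, move up to (4,0)
Step 5: enter (4,0), '\' deflects up->left, move left to (4,-1)
Step 6: at (4,-1) — EXIT via left edge, pos 4
Path length (cell visits): 5

Answer: 5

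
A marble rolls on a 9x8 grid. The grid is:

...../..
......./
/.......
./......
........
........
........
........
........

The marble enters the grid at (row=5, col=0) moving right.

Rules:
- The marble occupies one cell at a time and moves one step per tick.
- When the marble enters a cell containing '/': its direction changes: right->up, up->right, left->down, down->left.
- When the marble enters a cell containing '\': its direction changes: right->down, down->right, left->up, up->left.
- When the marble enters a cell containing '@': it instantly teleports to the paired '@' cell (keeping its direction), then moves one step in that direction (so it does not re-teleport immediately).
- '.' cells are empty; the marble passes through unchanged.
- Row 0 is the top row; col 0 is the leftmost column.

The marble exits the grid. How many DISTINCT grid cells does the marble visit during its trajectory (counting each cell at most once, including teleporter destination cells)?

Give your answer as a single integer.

Answer: 8

Derivation:
Step 1: enter (5,0), '.' pass, move right to (5,1)
Step 2: enter (5,1), '.' pass, move right to (5,2)
Step 3: enter (5,2), '.' pass, move right to (5,3)
Step 4: enter (5,3), '.' pass, move right to (5,4)
Step 5: enter (5,4), '.' pass, move right to (5,5)
Step 6: enter (5,5), '.' pass, move right to (5,6)
Step 7: enter (5,6), '.' pass, move right to (5,7)
Step 8: enter (5,7), '.' pass, move right to (5,8)
Step 9: at (5,8) — EXIT via right edge, pos 5
Distinct cells visited: 8 (path length 8)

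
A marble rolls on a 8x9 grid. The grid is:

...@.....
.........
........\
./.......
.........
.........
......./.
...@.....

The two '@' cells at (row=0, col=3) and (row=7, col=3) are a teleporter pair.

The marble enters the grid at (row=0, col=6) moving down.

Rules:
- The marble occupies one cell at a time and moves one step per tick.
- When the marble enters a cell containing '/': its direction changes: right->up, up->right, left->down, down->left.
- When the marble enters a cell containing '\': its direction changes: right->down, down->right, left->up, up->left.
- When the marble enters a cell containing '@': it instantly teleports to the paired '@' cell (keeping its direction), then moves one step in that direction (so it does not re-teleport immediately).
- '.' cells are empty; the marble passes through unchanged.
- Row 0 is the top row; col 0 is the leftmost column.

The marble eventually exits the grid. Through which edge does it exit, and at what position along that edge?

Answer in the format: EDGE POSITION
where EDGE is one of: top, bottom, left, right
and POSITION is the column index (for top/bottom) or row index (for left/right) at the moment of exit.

Answer: bottom 6

Derivation:
Step 1: enter (0,6), '.' pass, move down to (1,6)
Step 2: enter (1,6), '.' pass, move down to (2,6)
Step 3: enter (2,6), '.' pass, move down to (3,6)
Step 4: enter (3,6), '.' pass, move down to (4,6)
Step 5: enter (4,6), '.' pass, move down to (5,6)
Step 6: enter (5,6), '.' pass, move down to (6,6)
Step 7: enter (6,6), '.' pass, move down to (7,6)
Step 8: enter (7,6), '.' pass, move down to (8,6)
Step 9: at (8,6) — EXIT via bottom edge, pos 6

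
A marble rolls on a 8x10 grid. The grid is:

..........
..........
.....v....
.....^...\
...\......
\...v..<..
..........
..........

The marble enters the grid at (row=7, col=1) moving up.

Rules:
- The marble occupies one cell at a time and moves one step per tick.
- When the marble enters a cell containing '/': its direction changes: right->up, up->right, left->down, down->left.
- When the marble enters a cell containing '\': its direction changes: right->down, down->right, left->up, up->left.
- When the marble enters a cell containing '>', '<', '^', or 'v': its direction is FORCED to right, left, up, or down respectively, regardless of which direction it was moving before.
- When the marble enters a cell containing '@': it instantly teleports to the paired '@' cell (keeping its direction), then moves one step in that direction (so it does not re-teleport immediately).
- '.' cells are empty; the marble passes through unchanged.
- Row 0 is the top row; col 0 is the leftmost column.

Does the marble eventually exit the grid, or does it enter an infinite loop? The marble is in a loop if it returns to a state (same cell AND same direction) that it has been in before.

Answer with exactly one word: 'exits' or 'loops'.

Step 1: enter (7,1), '.' pass, move up to (6,1)
Step 2: enter (6,1), '.' pass, move up to (5,1)
Step 3: enter (5,1), '.' pass, move up to (4,1)
Step 4: enter (4,1), '.' pass, move up to (3,1)
Step 5: enter (3,1), '.' pass, move up to (2,1)
Step 6: enter (2,1), '.' pass, move up to (1,1)
Step 7: enter (1,1), '.' pass, move up to (0,1)
Step 8: enter (0,1), '.' pass, move up to (-1,1)
Step 9: at (-1,1) — EXIT via top edge, pos 1

Answer: exits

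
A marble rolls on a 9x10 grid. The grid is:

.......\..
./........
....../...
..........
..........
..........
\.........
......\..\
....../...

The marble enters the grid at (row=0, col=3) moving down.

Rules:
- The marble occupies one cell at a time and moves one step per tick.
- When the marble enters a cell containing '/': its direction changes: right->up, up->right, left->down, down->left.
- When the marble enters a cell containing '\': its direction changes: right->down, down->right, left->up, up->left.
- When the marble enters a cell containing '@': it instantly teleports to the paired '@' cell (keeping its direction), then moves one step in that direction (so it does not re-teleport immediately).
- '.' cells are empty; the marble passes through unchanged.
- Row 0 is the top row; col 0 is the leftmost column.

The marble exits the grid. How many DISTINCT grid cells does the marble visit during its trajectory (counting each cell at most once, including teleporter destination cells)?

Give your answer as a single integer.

Step 1: enter (0,3), '.' pass, move down to (1,3)
Step 2: enter (1,3), '.' pass, move down to (2,3)
Step 3: enter (2,3), '.' pass, move down to (3,3)
Step 4: enter (3,3), '.' pass, move down to (4,3)
Step 5: enter (4,3), '.' pass, move down to (5,3)
Step 6: enter (5,3), '.' pass, move down to (6,3)
Step 7: enter (6,3), '.' pass, move down to (7,3)
Step 8: enter (7,3), '.' pass, move down to (8,3)
Step 9: enter (8,3), '.' pass, move down to (9,3)
Step 10: at (9,3) — EXIT via bottom edge, pos 3
Distinct cells visited: 9 (path length 9)

Answer: 9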